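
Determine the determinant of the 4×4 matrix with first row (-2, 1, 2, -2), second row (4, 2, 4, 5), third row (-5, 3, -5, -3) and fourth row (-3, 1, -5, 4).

Expand along row 1:
  + (-2) · M_11   where M_11 = det([2 4 5; 3 -5 -3; 1 -5 4]) = -180
  − (1) · M_12   where M_12 = det([4 4 5; -5 -5 -3; -3 -5 4]) = 26
  + (2) · M_13   where M_13 = det([4 2 5; -5 3 -3; -3 1 4]) = 138
  − (-2) · M_14   where M_14 = det([4 2 4; -5 3 -5; -3 1 -5]) = -44
det = (+1)·(-2)·(-180) + (-1)·(1)·(26) + (+1)·(2)·(138) + (-1)·(-2)·(-44) = 522

The determinant is 522.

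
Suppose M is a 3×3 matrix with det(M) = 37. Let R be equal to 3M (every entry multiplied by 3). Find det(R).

For a 3×3 matrix, det(3M) = 3^3·det(M) = 27·det(M).
det(R) = (27)·(37) = 999

999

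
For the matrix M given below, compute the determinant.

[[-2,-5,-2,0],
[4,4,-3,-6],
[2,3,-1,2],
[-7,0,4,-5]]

Expand along row 1 (it has 1 zero):
  + (-2) · M_11   where M_11 = det([4 -3 -6; 3 -1 2; 0 4 -5]) = -129
  − (-5) · M_12   where M_12 = det([4 -3 -6; 2 -1 2; -7 4 -5]) = -6
  + (-2) · M_13   where M_13 = det([4 4 -6; 2 3 2; -7 0 -5]) = -202
det = (+1)·(-2)·(-129) + (-1)·(-5)·(-6) + (+1)·(-2)·(-202) = 632

632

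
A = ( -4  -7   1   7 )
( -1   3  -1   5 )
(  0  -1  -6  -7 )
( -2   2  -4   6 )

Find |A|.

|A| = 216

Expand along row 3 (it has 1 zero):
  − (-1) · M_32   where M_32 = det([-4 1 7; -1 -1 5; -2 -4 6]) = -46
  + (-6) · M_33   where M_33 = det([-4 -7 7; -1 3 5; -2 2 6]) = 24
  − (-7) · M_34   where M_34 = det([-4 -7 1; -1 3 -1; -2 2 -4]) = 58
det = (-1)·(-1)·(-46) + (+1)·(-6)·(24) + (-1)·(-7)·(58) = 216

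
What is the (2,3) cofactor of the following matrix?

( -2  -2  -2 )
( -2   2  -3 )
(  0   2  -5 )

The cofactor is 4.

Delete row 2 and column 3; the remaining 2×2 submatrix is [-2 -2; 0 2].
Its determinant is (-2)·2 − (-2)·0 = -4.
The cofactor carries sign (−1)^(2+3) = −1, so C_{2,3} = −(-4) = 4.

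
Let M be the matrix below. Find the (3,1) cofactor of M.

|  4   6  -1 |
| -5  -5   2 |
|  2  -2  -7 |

Delete row 3 and column 1; the remaining 2×2 submatrix is [6 -1; -5 2].
Its determinant is 6·2 − (-1)·(-5) = 7.
The cofactor carries sign (−1)^(3+1) = +1, so C_{3,1} = +(7) = 7.

The cofactor is 7.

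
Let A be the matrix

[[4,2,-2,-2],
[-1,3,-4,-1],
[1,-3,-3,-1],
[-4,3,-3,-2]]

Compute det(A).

222

Expand along row 1:
  + (4) · M_11   where M_11 = det([3 -4 -1; -3 -3 -1; 3 -3 -2]) = 27
  − (2) · M_12   where M_12 = det([-1 -4 -1; 1 -3 -1; -4 -3 -2]) = -12
  + (-2) · M_13   where M_13 = det([-1 3 -1; 1 -3 -1; -4 3 -2]) = 18
  − (-2) · M_14   where M_14 = det([-1 3 -4; 1 -3 -3; -4 3 -3]) = 63
det = (+1)·(4)·(27) + (-1)·(2)·(-12) + (+1)·(-2)·(18) + (-1)·(-2)·(63) = 222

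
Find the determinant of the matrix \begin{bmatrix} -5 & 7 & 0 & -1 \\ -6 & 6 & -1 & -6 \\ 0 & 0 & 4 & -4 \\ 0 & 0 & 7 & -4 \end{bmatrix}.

The matrix is block upper-triangular with a 2×2 block and a 2×2 block on the diagonal, so its determinant equals the product of the determinants of the diagonal blocks.
det of the 2×2 block = 12
det of the 2×2 block = 12
det = (12)·(12) = 144

144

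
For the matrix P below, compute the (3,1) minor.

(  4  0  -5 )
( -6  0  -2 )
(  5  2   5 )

Delete row 3 and column 1; the remaining 2×2 submatrix is [0 -5; 0 -2].
Its determinant is 0·(-2) − (-5)·0 = 0.

The minor is 0.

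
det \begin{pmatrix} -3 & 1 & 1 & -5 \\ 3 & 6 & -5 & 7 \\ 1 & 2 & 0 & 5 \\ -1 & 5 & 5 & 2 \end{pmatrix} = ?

329

Expand along row 3 (it has 1 zero):
  + (1) · M_31   where M_31 = det([1 1 -5; 6 -5 7; 5 5 2]) = -297
  − (2) · M_32   where M_32 = det([-3 1 -5; 3 -5 7; -1 5 2]) = 72
  − (5) · M_34   where M_34 = det([-3 1 1; 3 6 -5; -1 5 5]) = -154
det = (+1)·(1)·(-297) + (-1)·(2)·(72) + (-1)·(5)·(-154) = 329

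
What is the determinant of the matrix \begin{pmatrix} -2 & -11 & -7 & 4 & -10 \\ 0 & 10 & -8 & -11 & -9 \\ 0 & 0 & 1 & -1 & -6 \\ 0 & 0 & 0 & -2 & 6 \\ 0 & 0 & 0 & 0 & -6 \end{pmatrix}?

The matrix is upper triangular, so the determinant is the product of the diagonal entries:
det = (-2) · (10) · (1) · (-2) · (-6) = -240

-240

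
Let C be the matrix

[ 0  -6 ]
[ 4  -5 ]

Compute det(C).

det(C) = 0·(-5) − (-6)·4 = 0 − (-24) = 24

The determinant is 24.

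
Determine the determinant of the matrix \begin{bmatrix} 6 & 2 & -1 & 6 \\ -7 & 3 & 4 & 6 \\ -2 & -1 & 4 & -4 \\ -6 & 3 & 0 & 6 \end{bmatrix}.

Expand along row 4 (it has 1 zero):
  − (-6) · M_41   where M_41 = det([2 -1 6; 3 4 6; -1 4 -4]) = 10
  + (3) · M_42   where M_42 = det([6 -1 6; -7 4 6; -2 4 -4]) = -320
  + (6) · M_44   where M_44 = det([6 2 -1; -7 3 4; -2 -1 4]) = 123
det = (-1)·(-6)·(10) + (+1)·(3)·(-320) + (+1)·(6)·(123) = -162

-162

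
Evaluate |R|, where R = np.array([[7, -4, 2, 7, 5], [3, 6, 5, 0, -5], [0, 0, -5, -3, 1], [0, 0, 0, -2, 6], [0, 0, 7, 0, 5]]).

det(R) = -3348

R is block upper-triangular with a 2×2 block and a 3×3 block on the diagonal, so its determinant equals the product of the determinants of the diagonal blocks.
det of the 2×2 block = 54
det of the 3×3 block = -62
det = (54)·(-62) = -3348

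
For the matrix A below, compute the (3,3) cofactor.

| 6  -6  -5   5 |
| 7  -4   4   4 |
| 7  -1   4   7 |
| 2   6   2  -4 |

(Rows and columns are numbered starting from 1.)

-14

Delete row 3 and column 3; the remaining 3×3 submatrix is [6 -6 5; 7 -4 4; 2 6 -4].
Its determinant is -14.
The cofactor carries sign (−1)^(3+3) = +1, so C_{3,3} = +(-14) = -14.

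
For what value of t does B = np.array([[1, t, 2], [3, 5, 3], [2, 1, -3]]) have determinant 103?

Expanding along the column containing t, det(B) is linear in t: det(B) = (15)·t + (-32).
Set (15)·t + (-32) = 103  ⇒  (15)·t = 135  ⇒  t = 9.

9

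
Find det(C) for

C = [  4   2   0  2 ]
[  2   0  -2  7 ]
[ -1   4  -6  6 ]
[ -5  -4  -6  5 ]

Expand along row 1 (it has 1 zero):
  + (4) · M_11   where M_11 = det([0 -2 7; 4 -6 6; -4 -6 5]) = -248
  − (2) · M_12   where M_12 = det([2 -2 7; -1 -6 6; -5 -6 5]) = -106
  − (2) · M_14   where M_14 = det([2 0 -2; -1 4 -6; -5 -4 -6]) = -144
det = (+1)·(4)·(-248) + (-1)·(2)·(-106) + (-1)·(2)·(-144) = -492

det(C) = -492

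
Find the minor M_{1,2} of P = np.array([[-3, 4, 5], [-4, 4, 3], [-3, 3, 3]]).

Delete row 1 and column 2; the remaining 2×2 submatrix is [-4 3; -3 3].
Its determinant is (-4)·3 − 3·(-3) = -3.

-3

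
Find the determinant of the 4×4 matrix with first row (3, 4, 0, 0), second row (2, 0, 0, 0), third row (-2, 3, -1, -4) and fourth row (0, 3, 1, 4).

The determinant is 0.

The matrix is block lower-triangular with a 2×2 block and a 2×2 block on the diagonal, so its determinant equals the product of the determinants of the diagonal blocks.
det of the 2×2 block = -8
det of the 2×2 block = 0
det = (-8)·(0) = 0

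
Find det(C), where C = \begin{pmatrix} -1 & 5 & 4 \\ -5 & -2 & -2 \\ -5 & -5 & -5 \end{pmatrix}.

Expand along row 1:
  + (-1) · |-2 -2; -5 -5| = (-1)·(10 − 10) = 0
  − 5 · |-5 -2; -5 -5| = −5·(25 − 10) = -75
  + 4 · |-5 -2; -5 -5| = 4·(25 − 10) = 60
Sum: (0) + (-75) + (60) = -15

|C| = -15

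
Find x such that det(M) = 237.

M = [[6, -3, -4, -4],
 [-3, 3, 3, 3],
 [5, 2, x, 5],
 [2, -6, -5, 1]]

x = 4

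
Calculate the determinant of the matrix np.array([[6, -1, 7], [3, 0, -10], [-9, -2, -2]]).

The determinant is -258.

Expand along column 2:
  − (-1) · |3 -10; -9 -2| = −(-1)·(-6 − 90) = -96
  − (-2) · |6 7; 3 -10| = −(-2)·(-60 − 21) = -162
Sum: (-96) + (-162) = -258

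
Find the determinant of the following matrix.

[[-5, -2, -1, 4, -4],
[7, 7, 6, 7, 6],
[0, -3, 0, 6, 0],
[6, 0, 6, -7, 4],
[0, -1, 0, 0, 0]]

168

Expand along row 5 (it has 4 zeros):
  − (-1) · M_52   where M_52 = det([-5 -1 4 -4; 7 6 7 6; 0 0 6 0; 6 6 -7 4]) = 168
det = (-1)·(-1)·(168) = 168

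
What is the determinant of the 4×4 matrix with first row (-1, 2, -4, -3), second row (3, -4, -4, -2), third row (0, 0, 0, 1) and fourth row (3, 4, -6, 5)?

Expand along row 3 (it has 3 zeros):
  − (1) · M_34   where M_34 = det([-1 2 -4; 3 -4 -4; 3 4 -6]) = -124
det = (-1)·(1)·(-124) = 124

The determinant is 124.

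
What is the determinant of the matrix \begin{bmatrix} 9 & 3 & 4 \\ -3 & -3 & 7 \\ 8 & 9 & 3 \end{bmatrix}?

Expand along column 1:
  + 9 · |-3 7; 9 3| = 9·(-9 − 63) = -648
  − (-3) · |3 4; 9 3| = −(-3)·(9 − 36) = -81
  + 8 · |3 4; -3 7| = 8·(21 − (-12)) = 264
Sum: (-648) + (-81) + (264) = -465

The determinant is -465.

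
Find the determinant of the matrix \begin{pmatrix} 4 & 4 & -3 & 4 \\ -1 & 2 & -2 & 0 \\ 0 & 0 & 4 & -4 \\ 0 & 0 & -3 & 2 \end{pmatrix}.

The matrix is block upper-triangular with a 2×2 block and a 2×2 block on the diagonal, so its determinant equals the product of the determinants of the diagonal blocks.
det of the 2×2 block = 12
det of the 2×2 block = -4
det = (12)·(-4) = -48

-48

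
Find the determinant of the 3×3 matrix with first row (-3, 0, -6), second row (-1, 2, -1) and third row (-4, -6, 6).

Expand along column 2:
  + 2 · |-3 -6; -4 6| = 2·(-18 − 24) = -84
  − (-6) · |-3 -6; -1 -1| = −(-6)·(3 − 6) = -18
Sum: (-84) + (-18) = -102

-102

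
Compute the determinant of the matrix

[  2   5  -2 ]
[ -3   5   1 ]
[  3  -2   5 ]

The determinant is 162.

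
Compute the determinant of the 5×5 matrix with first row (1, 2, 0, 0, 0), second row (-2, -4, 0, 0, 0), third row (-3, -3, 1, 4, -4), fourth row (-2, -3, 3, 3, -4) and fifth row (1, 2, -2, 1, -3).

0

The matrix is block lower-triangular with a 2×2 block and a 3×3 block on the diagonal, so its determinant equals the product of the determinants of the diagonal blocks.
det of the 2×2 block = 0
det of the 3×3 block = 27
det = (0)·(27) = 0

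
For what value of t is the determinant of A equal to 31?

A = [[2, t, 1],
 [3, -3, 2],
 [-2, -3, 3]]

Expanding along the column containing t, det(A) is linear in t: det(A) = (-13)·t + (-21).
Set (-13)·t + (-21) = 31  ⇒  (-13)·t = 52  ⇒  t = -4.

t = -4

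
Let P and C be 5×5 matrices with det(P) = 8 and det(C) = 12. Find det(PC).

det(PC) = det(P)·det(C) = (8)·(12) = 96

The determinant is 96.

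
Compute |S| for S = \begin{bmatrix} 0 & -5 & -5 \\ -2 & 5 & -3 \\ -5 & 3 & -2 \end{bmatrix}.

Expand along row 1:
  − (-5) · |-2 -3; -5 -2| = −(-5)·(4 − 15) = -55
  + (-5) · |-2 5; -5 3| = (-5)·(-6 − (-25)) = -95
Sum: (-55) + (-95) = -150

The determinant is -150.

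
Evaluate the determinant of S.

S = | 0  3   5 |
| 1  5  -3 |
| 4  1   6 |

The determinant is -149.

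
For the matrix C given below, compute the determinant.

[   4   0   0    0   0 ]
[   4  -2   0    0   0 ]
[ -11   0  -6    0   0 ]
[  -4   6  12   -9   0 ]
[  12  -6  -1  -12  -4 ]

C is lower triangular, so det(C) is the product of the diagonal entries:
det = (4) · (-2) · (-6) · (-9) · (-4) = 1728

|C| = 1728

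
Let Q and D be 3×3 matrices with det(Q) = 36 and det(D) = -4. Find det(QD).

-144

det(QD) = det(Q)·det(D) = (36)·(-4) = -144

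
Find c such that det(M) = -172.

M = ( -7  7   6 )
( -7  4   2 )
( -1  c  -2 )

c = 5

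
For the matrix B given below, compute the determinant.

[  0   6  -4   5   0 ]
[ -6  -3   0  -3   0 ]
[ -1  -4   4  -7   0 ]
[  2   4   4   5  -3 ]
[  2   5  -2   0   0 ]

Expand along column 5 (it has 4 zeros):
  − (-3) · M_45   where M_45 = det([0 6 -4 5; -6 -3 0 -3; -1 -4 4 -7; 2 5 -2 0]) = -174
det = (-1)·(-3)·(-174) = -522

det(B) = -522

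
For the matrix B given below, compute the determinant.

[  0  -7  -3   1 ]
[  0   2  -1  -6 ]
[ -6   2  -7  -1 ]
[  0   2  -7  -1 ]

Expand along column 1 (it has 3 zeros):
  + (-6) · M_31   where M_31 = det([-7 -3 1; 2 -1 -6; 2 -7 -1]) = 305
det = (+1)·(-6)·(305) = -1830

-1830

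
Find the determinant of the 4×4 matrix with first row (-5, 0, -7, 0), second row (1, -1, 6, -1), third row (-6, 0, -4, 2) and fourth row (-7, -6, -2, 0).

330

Expand along row 1 (it has 2 zeros):
  + (-5) · M_11   where M_11 = det([-1 6 -1; 0 -4 2; -6 -2 0]) = -52
  + (-7) · M_13   where M_13 = det([1 -1 -1; -6 0 2; -7 -6 0]) = -10
det = (+1)·(-5)·(-52) + (+1)·(-7)·(-10) = 330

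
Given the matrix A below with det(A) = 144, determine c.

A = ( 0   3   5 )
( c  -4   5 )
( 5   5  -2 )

Expanding along the row containing c, det(A) is linear in c: det(A) = (31)·c + (175).
Set (31)·c + (175) = 144  ⇒  (31)·c = -31  ⇒  c = -1.

c = -1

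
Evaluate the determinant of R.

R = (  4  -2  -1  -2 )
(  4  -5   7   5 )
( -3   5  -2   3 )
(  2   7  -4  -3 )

Expand along row 1:
  + (4) · M_11   where M_11 = det([-5 7 5; 5 -2 3; 7 -4 -3]) = 132
  − (-2) · M_12   where M_12 = det([4 7 5; -3 -2 3; 2 -4 -3]) = 131
  + (-1) · M_13   where M_13 = det([4 -5 5; -3 5 3; 2 7 -3]) = -284
  − (-2) · M_14   where M_14 = det([4 -5 7; -3 5 -2; 2 7 -4]) = -161
det = (+1)·(4)·(132) + (-1)·(-2)·(131) + (+1)·(-1)·(-284) + (-1)·(-2)·(-161) = 752

det(R) = 752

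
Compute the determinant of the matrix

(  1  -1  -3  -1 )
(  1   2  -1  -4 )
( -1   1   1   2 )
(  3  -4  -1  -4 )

Expand along row 1:
  + (1) · M_11   where M_11 = det([2 -1 -4; 1 1 2; -4 -1 -4]) = -12
  − (-1) · M_12   where M_12 = det([1 -1 -4; -1 1 2; 3 -1 -4]) = 4
  + (-3) · M_13   where M_13 = det([1 2 -4; -1 1 2; 3 -4 -4]) = 4
  − (-1) · M_14   where M_14 = det([1 2 -1; -1 1 1; 3 -4 -1]) = 6
det = (+1)·(1)·(-12) + (-1)·(-1)·(4) + (+1)·(-3)·(4) + (-1)·(-1)·(6) = -14

-14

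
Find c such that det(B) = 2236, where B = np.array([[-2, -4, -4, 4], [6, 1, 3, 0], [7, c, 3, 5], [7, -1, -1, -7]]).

9

Expanding along the column containing c, det(B) is linear in c: det(B) = (234)·c + (130).
Set (234)·c + (130) = 2236  ⇒  (234)·c = 2106  ⇒  c = 9.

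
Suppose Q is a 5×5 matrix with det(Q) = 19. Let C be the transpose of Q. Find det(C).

det(Qᵀ) = det(Q).
det(C) = (1)·(19) = 19

|C| = 19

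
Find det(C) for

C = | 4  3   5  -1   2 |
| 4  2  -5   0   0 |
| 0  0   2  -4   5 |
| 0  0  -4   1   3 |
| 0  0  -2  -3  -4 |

|C| = -672

C is block upper-triangular with a 2×2 block and a 3×3 block on the diagonal, so its determinant equals the product of the determinants of the diagonal blocks.
det of the 2×2 block = -4
det of the 3×3 block = 168
det = (-4)·(168) = -672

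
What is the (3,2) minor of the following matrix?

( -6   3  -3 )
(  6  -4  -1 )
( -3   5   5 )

Delete row 3 and column 2; the remaining 2×2 submatrix is [-6 -3; 6 -1].
Its determinant is (-6)·(-1) − (-3)·6 = 24.

The minor is 24.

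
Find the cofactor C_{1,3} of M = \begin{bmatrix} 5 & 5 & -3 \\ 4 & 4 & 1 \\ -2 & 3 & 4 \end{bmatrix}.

Delete row 1 and column 3; the remaining 2×2 submatrix is [4 4; -2 3].
Its determinant is 4·3 − 4·(-2) = 20.
The cofactor carries sign (−1)^(1+3) = +1, so C_{1,3} = +(20) = 20.

20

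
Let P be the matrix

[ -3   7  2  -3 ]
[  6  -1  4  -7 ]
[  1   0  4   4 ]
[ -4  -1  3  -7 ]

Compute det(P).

Expand along row 3 (it has 1 zero):
  + (1) · M_31   where M_31 = det([7 2 -3; -1 4 -7; -1 3 -7]) = -52
  + (4) · M_33   where M_33 = det([-3 7 -3; 6 -1 -7; -4 -1 -7]) = 520
  − (4) · M_34   where M_34 = det([-3 7 2; 6 -1 4; -4 -1 3]) = -261
det = (+1)·(1)·(-52) + (+1)·(4)·(520) + (-1)·(4)·(-261) = 3072

3072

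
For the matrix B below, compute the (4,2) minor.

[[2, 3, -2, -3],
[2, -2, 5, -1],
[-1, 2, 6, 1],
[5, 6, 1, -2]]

Delete row 4 and column 2; the remaining 3×3 submatrix is [2 -2 -3; 2 5 -1; -1 6 1].
Its determinant is -27.

-27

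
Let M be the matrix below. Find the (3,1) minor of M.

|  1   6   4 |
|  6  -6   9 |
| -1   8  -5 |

78

Delete row 3 and column 1; the remaining 2×2 submatrix is [6 4; -6 9].
Its determinant is 6·9 − 4·(-6) = 78.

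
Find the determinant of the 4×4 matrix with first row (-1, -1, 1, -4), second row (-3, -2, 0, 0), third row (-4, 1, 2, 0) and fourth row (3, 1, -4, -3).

Expand along row 2 (it has 2 zeros):
  − (-3) · M_21   where M_21 = det([-1 1 -4; 1 2 0; 1 -4 -3]) = 33
  + (-2) · M_22   where M_22 = det([-1 1 -4; -4 2 0; 3 -4 -3]) = -46
det = (-1)·(-3)·(33) + (+1)·(-2)·(-46) = 191

The determinant is 191.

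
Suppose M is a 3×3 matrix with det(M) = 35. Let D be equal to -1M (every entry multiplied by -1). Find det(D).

For a 3×3 matrix, det(-1M) = (-1)^3·det(M) = -1·det(M).
det(D) = (-1)·(35) = -35

|D| = -35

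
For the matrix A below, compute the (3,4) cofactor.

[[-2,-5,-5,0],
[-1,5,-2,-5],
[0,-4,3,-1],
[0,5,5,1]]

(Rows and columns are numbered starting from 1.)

Delete row 3 and column 4; the remaining 3×3 submatrix is [-2 -5 -5; -1 5 -2; 0 5 5].
Its determinant is -70.
The cofactor carries sign (−1)^(3+4) = −1, so C_{3,4} = −(-70) = 70.

70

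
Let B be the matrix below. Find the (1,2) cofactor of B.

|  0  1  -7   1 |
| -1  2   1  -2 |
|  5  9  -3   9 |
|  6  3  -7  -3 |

-31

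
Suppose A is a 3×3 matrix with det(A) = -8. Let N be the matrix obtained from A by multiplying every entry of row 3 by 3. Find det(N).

|N| = -24

Scaling one row by 3 multiplies the determinant by 3.
det(N) = (3)·(-8) = -24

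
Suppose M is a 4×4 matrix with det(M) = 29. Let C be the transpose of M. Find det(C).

det(Mᵀ) = det(M).
det(C) = (1)·(29) = 29

29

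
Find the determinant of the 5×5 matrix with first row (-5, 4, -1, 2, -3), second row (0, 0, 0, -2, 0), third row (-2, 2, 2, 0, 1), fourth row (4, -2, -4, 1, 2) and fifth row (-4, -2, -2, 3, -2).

-552

Expand along row 2 (it has 4 zeros):
  + (-2) · M_24   where M_24 = det([-5 4 -1 -3; -2 2 2 1; 4 -2 -4 2; -4 -2 -2 -2]) = 276
det = (+1)·(-2)·(276) = -552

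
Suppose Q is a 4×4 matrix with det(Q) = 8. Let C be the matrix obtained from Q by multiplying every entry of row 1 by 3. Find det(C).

Scaling one row by 3 multiplies the determinant by 3.
det(C) = (3)·(8) = 24

The determinant is 24.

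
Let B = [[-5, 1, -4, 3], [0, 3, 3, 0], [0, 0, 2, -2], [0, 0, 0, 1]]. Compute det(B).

|B| = -30

B is upper triangular, so det(B) is the product of the diagonal entries:
det = (-5) · (3) · (2) · (1) = -30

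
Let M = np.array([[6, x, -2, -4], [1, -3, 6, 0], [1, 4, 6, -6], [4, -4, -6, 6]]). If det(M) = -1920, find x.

x = -5

Expanding along the column containing x, det(M) is linear in x: det(M) = (180)·x + (-1020).
Set (180)·x + (-1020) = -1920  ⇒  (180)·x = -900  ⇒  x = -5.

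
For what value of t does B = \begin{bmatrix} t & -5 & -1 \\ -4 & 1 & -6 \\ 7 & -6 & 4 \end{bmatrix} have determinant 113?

t = 0

Expanding along the row containing t, det(B) is linear in t: det(B) = (-32)·t + (113).
Set (-32)·t + (113) = 113  ⇒  (-32)·t = 0  ⇒  t = 0.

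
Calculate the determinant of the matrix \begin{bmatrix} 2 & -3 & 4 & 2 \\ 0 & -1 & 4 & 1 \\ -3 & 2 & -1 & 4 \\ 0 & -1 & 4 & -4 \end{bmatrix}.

The determinant is -50.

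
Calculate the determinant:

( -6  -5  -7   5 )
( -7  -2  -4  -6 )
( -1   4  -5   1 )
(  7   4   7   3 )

950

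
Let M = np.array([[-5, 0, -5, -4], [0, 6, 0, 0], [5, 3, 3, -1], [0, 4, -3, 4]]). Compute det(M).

|M| = 690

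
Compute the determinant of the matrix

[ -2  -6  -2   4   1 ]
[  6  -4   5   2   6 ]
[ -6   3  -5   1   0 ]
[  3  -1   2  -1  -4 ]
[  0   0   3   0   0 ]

Expand along row 5 (it has 4 zeros):
  + (3) · M_53   where M_53 = det([-2 -6 4 1; 6 -4 2 6; -6 3 1 0; 3 -1 -1 -4]) = -350
det = (+1)·(3)·(-350) = -1050

-1050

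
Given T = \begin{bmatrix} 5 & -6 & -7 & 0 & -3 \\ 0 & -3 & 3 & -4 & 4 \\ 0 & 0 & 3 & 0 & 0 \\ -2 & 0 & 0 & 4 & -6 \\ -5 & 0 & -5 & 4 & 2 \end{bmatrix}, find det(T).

det(T) = -2700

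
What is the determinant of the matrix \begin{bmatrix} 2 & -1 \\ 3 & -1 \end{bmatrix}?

1

det = 2·(-1) − (-1)·3 = -2 − (-3) = 1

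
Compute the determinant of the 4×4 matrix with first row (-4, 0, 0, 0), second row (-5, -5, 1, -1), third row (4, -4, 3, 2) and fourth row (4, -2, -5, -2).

232

Expand along row 1 (it has 3 zeros):
  + (-4) · M_11   where M_11 = det([-5 1 -1; -4 3 2; -2 -5 -2]) = -58
det = (+1)·(-4)·(-58) = 232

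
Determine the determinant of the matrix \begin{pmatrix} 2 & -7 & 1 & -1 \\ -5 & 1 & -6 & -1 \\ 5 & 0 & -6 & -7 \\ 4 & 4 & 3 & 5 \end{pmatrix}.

2046

Expand along row 3 (it has 1 zero):
  + (5) · M_31   where M_31 = det([-7 1 -1; 1 -6 -1; 4 3 5]) = 153
  + (-6) · M_33   where M_33 = det([2 -7 -1; -5 1 -1; 4 4 5]) = -105
  − (-7) · M_34   where M_34 = det([2 -7 1; -5 1 -6; 4 4 3]) = 93
det = (+1)·(5)·(153) + (+1)·(-6)·(-105) + (-1)·(-7)·(93) = 2046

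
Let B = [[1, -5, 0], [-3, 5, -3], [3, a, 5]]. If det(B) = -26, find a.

Expanding along the column containing a, det(B) is linear in a: det(B) = (3)·a + (-5).
Set (3)·a + (-5) = -26  ⇒  (3)·a = -21  ⇒  a = -7.

-7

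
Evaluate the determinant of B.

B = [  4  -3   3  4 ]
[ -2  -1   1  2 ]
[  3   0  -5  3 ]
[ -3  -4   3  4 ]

Expand along row 3 (it has 1 zero):
  + (3) · M_31   where M_31 = det([-3 3 4; -1 1 2; -4 3 4]) = -2
  + (-5) · M_33   where M_33 = det([4 -3 4; -2 -1 2; -3 -4 4]) = 30
  − (3) · M_34   where M_34 = det([4 -3 3; -2 -1 1; -3 -4 3]) = 10
det = (+1)·(3)·(-2) + (+1)·(-5)·(30) + (-1)·(3)·(10) = -186

det(B) = -186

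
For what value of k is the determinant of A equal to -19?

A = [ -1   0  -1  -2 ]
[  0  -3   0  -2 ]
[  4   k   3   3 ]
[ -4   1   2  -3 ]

-8

Expanding along the row containing k, det(A) is linear in k: det(A) = (12)·k + (77).
Set (12)·k + (77) = -19  ⇒  (12)·k = -96  ⇒  k = -8.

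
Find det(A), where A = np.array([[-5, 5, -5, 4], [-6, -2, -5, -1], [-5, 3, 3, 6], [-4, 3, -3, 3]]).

The determinant is 42.

Expand along row 1:
  + (-5) · M_11   where M_11 = det([-2 -5 -1; 3 3 6; 3 -3 3]) = -81
  − (5) · M_12   where M_12 = det([-6 -5 -1; -5 3 6; -4 -3 3]) = -144
  + (-5) · M_13   where M_13 = det([-6 -2 -1; -5 3 6; -4 3 3]) = 75
  − (4) · M_14   where M_14 = det([-6 -2 -5; -5 3 3; -4 3 -3]) = 177
det = (+1)·(-5)·(-81) + (-1)·(5)·(-144) + (+1)·(-5)·(75) + (-1)·(4)·(177) = 42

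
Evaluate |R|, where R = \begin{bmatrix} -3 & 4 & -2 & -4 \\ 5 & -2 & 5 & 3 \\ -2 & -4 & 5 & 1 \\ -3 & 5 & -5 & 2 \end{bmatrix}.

-754

Expand along row 1:
  + (-3) · M_11   where M_11 = det([-2 5 3; -4 5 1; 5 -5 2]) = 20
  − (4) · M_12   where M_12 = det([5 5 3; -2 5 1; -3 -5 2]) = 155
  + (-2) · M_13   where M_13 = det([5 -2 3; -2 -4 1; -3 5 2]) = -133
  − (-4) · M_14   where M_14 = det([5 -2 5; -2 -4 5; -3 5 -5]) = -85
det = (+1)·(-3)·(20) + (-1)·(4)·(155) + (+1)·(-2)·(-133) + (-1)·(-4)·(-85) = -754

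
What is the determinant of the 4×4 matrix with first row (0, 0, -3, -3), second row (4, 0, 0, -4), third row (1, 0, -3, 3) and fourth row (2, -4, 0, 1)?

-336

Expand along column 2 (it has 3 zeros):
  + (-4) · M_42   where M_42 = det([0 -3 -3; 4 0 -4; 1 -3 3]) = 84
det = (+1)·(-4)·(84) = -336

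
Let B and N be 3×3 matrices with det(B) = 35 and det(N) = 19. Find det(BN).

det(BN) = det(B)·det(N) = (35)·(19) = 665

665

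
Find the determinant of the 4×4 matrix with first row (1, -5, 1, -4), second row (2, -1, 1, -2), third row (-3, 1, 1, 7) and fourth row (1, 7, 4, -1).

Expand along row 1:
  + (1) · M_11   where M_11 = det([-1 1 -2; 1 1 7; 7 4 -1]) = 85
  − (-5) · M_12   where M_12 = det([2 1 -2; -3 1 7; 1 4 -1]) = -28
  + (1) · M_13   where M_13 = det([2 -1 -2; -3 1 7; 1 7 -1]) = -60
  − (-4) · M_14   where M_14 = det([2 -1 1; -3 1 1; 1 7 4]) = -41
det = (+1)·(1)·(85) + (-1)·(-5)·(-28) + (+1)·(1)·(-60) + (-1)·(-4)·(-41) = -279

-279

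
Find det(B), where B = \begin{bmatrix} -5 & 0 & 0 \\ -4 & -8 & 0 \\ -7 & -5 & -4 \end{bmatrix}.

B is lower triangular, so det(B) is the product of the diagonal entries:
det = (-5) · (-8) · (-4) = -160

-160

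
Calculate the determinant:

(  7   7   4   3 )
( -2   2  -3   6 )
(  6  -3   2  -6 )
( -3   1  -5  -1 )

The determinant is 1306.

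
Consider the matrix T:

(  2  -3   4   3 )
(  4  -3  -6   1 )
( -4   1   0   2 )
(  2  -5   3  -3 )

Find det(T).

Expand along row 3 (it has 1 zero):
  + (-4) · M_31   where M_31 = det([-3 4 3; -3 -6 1; -5 3 -3]) = -218
  − (1) · M_32   where M_32 = det([2 4 3; 4 -6 1; 2 3 -3]) = 158
  − (2) · M_34   where M_34 = det([2 -3 4; 4 -3 -6; 2 -5 3]) = -62
det = (+1)·(-4)·(-218) + (-1)·(1)·(158) + (-1)·(2)·(-62) = 838

det(T) = 838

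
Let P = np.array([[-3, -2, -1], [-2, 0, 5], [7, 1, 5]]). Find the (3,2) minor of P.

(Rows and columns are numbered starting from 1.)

Delete row 3 and column 2; the remaining 2×2 submatrix is [-3 -1; -2 5].
Its determinant is (-3)·5 − (-1)·(-2) = -17.

-17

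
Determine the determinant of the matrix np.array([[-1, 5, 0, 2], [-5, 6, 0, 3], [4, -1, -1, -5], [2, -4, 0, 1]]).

Expand along column 3 (it has 3 zeros):
  + (-1) · M_33   where M_33 = det([-1 5 2; -5 6 3; 2 -4 1]) = 53
det = (+1)·(-1)·(53) = -53

The determinant is -53.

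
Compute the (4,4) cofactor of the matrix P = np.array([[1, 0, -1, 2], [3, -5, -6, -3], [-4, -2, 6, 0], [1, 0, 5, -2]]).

Delete row 4 and column 4; the remaining 3×3 submatrix is [1 0 -1; 3 -5 -6; -4 -2 6].
Its determinant is -16.
The cofactor carries sign (−1)^(4+4) = +1, so C_{4,4} = +(-16) = -16.

-16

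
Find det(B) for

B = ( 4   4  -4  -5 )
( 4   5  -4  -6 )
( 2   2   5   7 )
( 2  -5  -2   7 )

Expand along row 1:
  + (4) · M_11   where M_11 = det([5 -4 -6; 2 5 7; -5 -2 7]) = 315
  − (4) · M_12   where M_12 = det([4 -4 -6; 2 5 7; 2 -2 7]) = 280
  + (-4) · M_13   where M_13 = det([4 5 -6; 2 2 7; 2 -5 7]) = 280
  − (-5) · M_14   where M_14 = det([4 5 -4; 2 2 5; 2 -5 -2]) = 210
det = (+1)·(4)·(315) + (-1)·(4)·(280) + (+1)·(-4)·(280) + (-1)·(-5)·(210) = 70

70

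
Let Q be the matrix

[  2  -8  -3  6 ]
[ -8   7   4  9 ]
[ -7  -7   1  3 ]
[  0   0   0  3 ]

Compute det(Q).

-255

Expand along row 4 (it has 3 zeros):
  + (3) · M_44   where M_44 = det([2 -8 -3; -8 7 4; -7 -7 1]) = -85
det = (+1)·(3)·(-85) = -255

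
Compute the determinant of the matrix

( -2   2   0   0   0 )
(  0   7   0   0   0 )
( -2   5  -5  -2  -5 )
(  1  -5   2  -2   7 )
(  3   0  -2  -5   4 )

The determinant is 294.

The matrix is block lower-triangular with a 2×2 block and a 3×3 block on the diagonal, so its determinant equals the product of the determinants of the diagonal blocks.
det of the 2×2 block = -14
det of the 3×3 block = -21
det = (-14)·(-21) = 294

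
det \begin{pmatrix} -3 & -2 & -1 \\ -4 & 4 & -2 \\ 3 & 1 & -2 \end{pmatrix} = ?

Expand along row 1:
  + (-3) · |4 -2; 1 -2| = (-3)·(-8 − (-2)) = 18
  − (-2) · |-4 -2; 3 -2| = −(-2)·(8 − (-6)) = 28
  + (-1) · |-4 4; 3 1| = (-1)·(-4 − 12) = 16
Sum: (18) + (28) + (16) = 62

62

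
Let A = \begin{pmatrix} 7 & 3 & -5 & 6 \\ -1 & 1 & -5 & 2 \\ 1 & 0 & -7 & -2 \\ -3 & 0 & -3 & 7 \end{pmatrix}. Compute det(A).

|A| = -560

Expand along column 2 (it has 2 zeros):
  − (3) · M_12   where M_12 = det([-1 -5 2; 1 -7 -2; -3 -3 7]) = 12
  + (1) · M_22   where M_22 = det([7 -5 6; 1 -7 -2; -3 -3 7]) = -524
det = (-1)·(3)·(12) + (+1)·(1)·(-524) = -560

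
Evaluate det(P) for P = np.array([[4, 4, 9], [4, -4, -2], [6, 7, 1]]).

444

Expand along row 1:
  + 4 · |-4 -2; 7 1| = 4·(-4 − (-14)) = 40
  − 4 · |4 -2; 6 1| = −4·(4 − (-12)) = -64
  + 9 · |4 -4; 6 7| = 9·(28 − (-24)) = 468
Sum: (40) + (-64) + (468) = 444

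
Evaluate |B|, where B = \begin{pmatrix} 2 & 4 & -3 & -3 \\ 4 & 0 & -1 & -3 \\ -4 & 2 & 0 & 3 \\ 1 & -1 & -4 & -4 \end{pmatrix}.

-38

Expand along row 2 (it has 1 zero):
  − (4) · M_21   where M_21 = det([4 -3 -3; 2 0 3; -1 -4 -4]) = 57
  − (-1) · M_23   where M_23 = det([2 4 -3; -4 2 3; 1 -1 -4]) = -68
  + (-3) · M_24   where M_24 = det([2 4 -3; -4 2 0; 1 -1 -4]) = -86
det = (-1)·(4)·(57) + (-1)·(-1)·(-68) + (+1)·(-3)·(-86) = -38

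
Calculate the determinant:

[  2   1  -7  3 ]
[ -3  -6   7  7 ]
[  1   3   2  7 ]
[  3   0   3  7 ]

1612

Expand along row 4 (it has 1 zero):
  − (3) · M_41   where M_41 = det([1 -7 3; -6 7 7; 3 2 7]) = -505
  − (3) · M_43   where M_43 = det([2 1 3; -3 -6 7; 1 3 7]) = -107
  + (7) · M_44   where M_44 = det([2 1 -7; -3 -6 7; 1 3 2]) = -32
det = (-1)·(3)·(-505) + (-1)·(3)·(-107) + (+1)·(7)·(-32) = 1612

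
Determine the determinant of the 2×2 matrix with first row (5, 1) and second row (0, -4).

The determinant is -20.

det = 5·(-4) − 1·0 = -20 − 0 = -20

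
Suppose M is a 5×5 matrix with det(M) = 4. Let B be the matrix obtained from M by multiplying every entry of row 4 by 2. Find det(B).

The determinant is 8.

Scaling one row by 2 multiplies the determinant by 2.
det(B) = (2)·(4) = 8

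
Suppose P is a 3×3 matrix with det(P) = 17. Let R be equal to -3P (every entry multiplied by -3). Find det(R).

-459

For a 3×3 matrix, det(-3P) = (-3)^3·det(P) = -27·det(P).
det(R) = (-27)·(17) = -459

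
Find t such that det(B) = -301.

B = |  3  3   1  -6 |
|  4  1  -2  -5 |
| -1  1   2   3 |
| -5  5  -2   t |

Expanding along the column containing t, det(B) is linear in t: det(B) = (-1)·t + (-309).
Set (-1)·t + (-309) = -301  ⇒  (-1)·t = 8  ⇒  t = -8.

-8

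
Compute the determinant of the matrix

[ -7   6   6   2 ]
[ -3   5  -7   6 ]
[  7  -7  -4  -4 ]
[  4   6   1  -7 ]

Expand along row 1:
  + (-7) · M_11   where M_11 = det([5 -7 6; -7 -4 -4; 6 1 -7]) = 773
  − (6) · M_12   where M_12 = det([-3 -7 6; 7 -4 -4; 4 1 -7]) = -189
  + (6) · M_13   where M_13 = det([-3 5 6; 7 -7 -4; 4 6 -7]) = 366
  − (2) · M_14   where M_14 = det([-3 5 -7; 7 -7 -4; 4 6 1]) = -656
det = (+1)·(-7)·(773) + (-1)·(6)·(-189) + (+1)·(6)·(366) + (-1)·(2)·(-656) = -769

-769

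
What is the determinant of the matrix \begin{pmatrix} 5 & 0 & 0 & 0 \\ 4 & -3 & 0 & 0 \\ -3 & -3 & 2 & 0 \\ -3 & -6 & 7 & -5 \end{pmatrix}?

The determinant is 150.

The matrix is lower triangular, so the determinant is the product of the diagonal entries:
det = (5) · (-3) · (2) · (-5) = 150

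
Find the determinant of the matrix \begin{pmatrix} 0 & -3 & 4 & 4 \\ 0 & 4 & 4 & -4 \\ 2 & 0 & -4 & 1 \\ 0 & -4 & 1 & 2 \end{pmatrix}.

Expand along column 1 (it has 3 zeros):
  + (2) · M_31   where M_31 = det([-3 4 4; 4 4 -4; -4 1 2]) = 76
det = (+1)·(2)·(76) = 152

152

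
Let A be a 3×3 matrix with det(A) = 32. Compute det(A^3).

32768

det(A^3) = (det A)^3 = (32)^3 = 32768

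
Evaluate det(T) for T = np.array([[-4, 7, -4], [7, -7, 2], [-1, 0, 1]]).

|T| = -7

Expand along column 2:
  − 7 · |7 2; -1 1| = −7·(7 − (-2)) = -63
  + (-7) · |-4 -4; -1 1| = (-7)·(-4 − 4) = 56
Sum: (-63) + (56) = -7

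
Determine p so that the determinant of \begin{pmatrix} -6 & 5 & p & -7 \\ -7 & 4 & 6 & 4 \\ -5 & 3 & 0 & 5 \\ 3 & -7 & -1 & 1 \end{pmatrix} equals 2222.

-4

Expanding along the row containing p, det(A) is linear in p: det(A) = (-82)·p + (1894).
Set (-82)·p + (1894) = 2222  ⇒  (-82)·p = 328  ⇒  p = -4.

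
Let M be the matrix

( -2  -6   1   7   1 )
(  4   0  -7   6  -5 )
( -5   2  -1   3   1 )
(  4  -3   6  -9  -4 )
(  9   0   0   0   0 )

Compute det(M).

Expand along row 5 (it has 4 zeros):
  + (9) · M_51   where M_51 = det([-6 1 7 1; 0 -7 6 -5; 2 -1 3 1; -3 6 -9 -4]) = -1094
det = (+1)·(9)·(-1094) = -9846

-9846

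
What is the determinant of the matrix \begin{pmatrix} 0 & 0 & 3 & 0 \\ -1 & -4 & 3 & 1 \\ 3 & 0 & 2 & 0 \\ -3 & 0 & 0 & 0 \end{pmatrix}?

0

Expand along row 1 (it has 3 zeros):
  + (3) · M_13   where M_13 = det([-1 -4 1; 3 0 0; -3 0 0]) = 0
det = (+1)·(3)·(0) = 0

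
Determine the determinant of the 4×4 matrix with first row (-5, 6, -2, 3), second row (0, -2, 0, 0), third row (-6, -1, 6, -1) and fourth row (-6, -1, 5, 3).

Expand along row 2 (it has 3 zeros):
  + (-2) · M_22   where M_22 = det([-5 -2 3; -6 6 -1; -6 5 3]) = -145
det = (+1)·(-2)·(-145) = 290

290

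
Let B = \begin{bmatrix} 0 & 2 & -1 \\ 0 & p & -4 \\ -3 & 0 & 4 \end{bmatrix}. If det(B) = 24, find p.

Expanding along the column containing p, det(B) is linear in p: det(B) = (-3)·p + (24).
Set (-3)·p + (24) = 24  ⇒  (-3)·p = 0  ⇒  p = 0.

p = 0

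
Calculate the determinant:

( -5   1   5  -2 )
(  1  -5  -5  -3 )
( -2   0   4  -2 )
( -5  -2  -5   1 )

122

Expand along row 3 (it has 1 zero):
  + (-2) · M_31   where M_31 = det([1 5 -2; -5 -5 -3; -2 -5 1]) = 5
  + (4) · M_33   where M_33 = det([-5 1 -2; 1 -5 -3; -5 -2 1]) = 123
  − (-2) · M_34   where M_34 = det([-5 1 5; 1 -5 -5; -5 -2 -5]) = -180
det = (+1)·(-2)·(5) + (+1)·(4)·(123) + (-1)·(-2)·(-180) = 122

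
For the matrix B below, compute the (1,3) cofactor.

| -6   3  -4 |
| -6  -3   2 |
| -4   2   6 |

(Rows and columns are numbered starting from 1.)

-24

Delete row 1 and column 3; the remaining 2×2 submatrix is [-6 -3; -4 2].
Its determinant is (-6)·2 − (-3)·(-4) = -24.
The cofactor carries sign (−1)^(1+3) = +1, so C_{1,3} = +(-24) = -24.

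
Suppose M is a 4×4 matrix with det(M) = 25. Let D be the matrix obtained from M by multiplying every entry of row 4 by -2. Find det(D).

Scaling one row by -2 multiplies the determinant by -2.
det(D) = (-2)·(25) = -50

|D| = -50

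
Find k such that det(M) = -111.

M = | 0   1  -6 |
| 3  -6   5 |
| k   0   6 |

k = 3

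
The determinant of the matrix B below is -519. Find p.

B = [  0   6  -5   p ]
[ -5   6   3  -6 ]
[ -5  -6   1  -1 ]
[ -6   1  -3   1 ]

Expanding along the column containing p, det(B) is linear in p: det(B) = (334)·p + (-1187).
Set (334)·p + (-1187) = -519  ⇒  (334)·p = 668  ⇒  p = 2.

2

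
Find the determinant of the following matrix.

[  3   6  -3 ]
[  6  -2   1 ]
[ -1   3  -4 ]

Expand along row 1:
  + 3 · |-2 1; 3 -4| = 3·(8 − 3) = 15
  − 6 · |6 1; -1 -4| = −6·(-24 − (-1)) = 138
  + (-3) · |6 -2; -1 3| = (-3)·(18 − 2) = -48
Sum: (15) + (138) + (-48) = 105

The determinant is 105.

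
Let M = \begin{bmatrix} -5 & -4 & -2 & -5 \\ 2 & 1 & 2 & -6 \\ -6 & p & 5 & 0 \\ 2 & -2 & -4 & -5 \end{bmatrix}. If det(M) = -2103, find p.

9

Expanding along the column containing p, det(M) is linear in p: det(M) = (-234)·p + (3).
Set (-234)·p + (3) = -2103  ⇒  (-234)·p = -2106  ⇒  p = 9.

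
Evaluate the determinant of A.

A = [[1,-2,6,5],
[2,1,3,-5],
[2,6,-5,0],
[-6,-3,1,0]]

|A| = -1075

Expand along column 4 (it has 2 zeros):
  − (5) · M_14   where M_14 = det([2 1 3; 2 6 -5; -6 -3 1]) = 100
  + (-5) · M_24   where M_24 = det([1 -2 6; 2 6 -5; -6 -3 1]) = 115
det = (-1)·(5)·(100) + (+1)·(-5)·(115) = -1075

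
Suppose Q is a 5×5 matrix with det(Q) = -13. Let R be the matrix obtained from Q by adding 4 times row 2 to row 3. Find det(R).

Adding a multiple of one row to another leaves the determinant unchanged.
det(R) = (1)·(-13) = -13

|R| = -13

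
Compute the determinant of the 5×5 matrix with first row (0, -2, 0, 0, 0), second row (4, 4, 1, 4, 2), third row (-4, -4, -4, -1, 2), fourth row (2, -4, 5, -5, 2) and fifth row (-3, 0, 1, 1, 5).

1496

Expand along row 1 (it has 4 zeros):
  − (-2) · M_12   where M_12 = det([4 1 4 2; -4 -4 -1 2; 2 5 -5 2; -3 1 1 5]) = 748
det = (-1)·(-2)·(748) = 1496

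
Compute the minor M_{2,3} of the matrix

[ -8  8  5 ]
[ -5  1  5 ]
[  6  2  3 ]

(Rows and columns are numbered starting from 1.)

-64

Delete row 2 and column 3; the remaining 2×2 submatrix is [-8 8; 6 2].
Its determinant is (-8)·2 − 8·6 = -64.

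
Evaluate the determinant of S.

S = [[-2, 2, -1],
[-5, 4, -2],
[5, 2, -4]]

Expand along row 1:
  + (-2) · |4 -2; 2 -4| = (-2)·(-16 − (-4)) = 24
  − 2 · |-5 -2; 5 -4| = −2·(20 − (-10)) = -60
  + (-1) · |-5 4; 5 2| = (-1)·(-10 − 20) = 30
Sum: (24) + (-60) + (30) = -6

-6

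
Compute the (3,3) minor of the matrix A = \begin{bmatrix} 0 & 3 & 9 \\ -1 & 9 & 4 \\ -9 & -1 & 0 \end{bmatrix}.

The minor is 3.

Delete row 3 and column 3; the remaining 2×2 submatrix is [0 3; -1 9].
Its determinant is 0·9 − 3·(-1) = 3.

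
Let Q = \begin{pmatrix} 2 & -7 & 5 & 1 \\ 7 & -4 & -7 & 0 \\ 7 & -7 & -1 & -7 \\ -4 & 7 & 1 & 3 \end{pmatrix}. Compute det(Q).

|Q| = 1188

Expand along row 2 (it has 1 zero):
  − (7) · M_21   where M_21 = det([-7 5 1; -7 -1 -7; 7 1 3]) = -168
  + (-4) · M_22   where M_22 = det([2 5 1; 7 -1 -7; -4 1 3]) = 46
  − (-7) · M_23   where M_23 = det([2 -7 1; 7 -7 -7; -4 7 3]) = 28
det = (-1)·(7)·(-168) + (+1)·(-4)·(46) + (-1)·(-7)·(28) = 1188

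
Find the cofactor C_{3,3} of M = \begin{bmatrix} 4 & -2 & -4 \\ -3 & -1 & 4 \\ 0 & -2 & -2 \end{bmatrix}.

-10

Delete row 3 and column 3; the remaining 2×2 submatrix is [4 -2; -3 -1].
Its determinant is 4·(-1) − (-2)·(-3) = -10.
The cofactor carries sign (−1)^(3+3) = +1, so C_{3,3} = +(-10) = -10.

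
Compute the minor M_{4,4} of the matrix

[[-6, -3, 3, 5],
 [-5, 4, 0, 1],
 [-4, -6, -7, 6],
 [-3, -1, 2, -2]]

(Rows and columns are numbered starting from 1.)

The minor is 411.

Delete row 4 and column 4; the remaining 3×3 submatrix is [-6 -3 3; -5 4 0; -4 -6 -7].
Its determinant is 411.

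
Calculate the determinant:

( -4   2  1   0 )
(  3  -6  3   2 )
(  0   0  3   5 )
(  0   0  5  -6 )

The matrix is block upper-triangular with a 2×2 block and a 2×2 block on the diagonal, so its determinant equals the product of the determinants of the diagonal blocks.
det of the 2×2 block = 18
det of the 2×2 block = -43
det = (18)·(-43) = -774

The determinant is -774.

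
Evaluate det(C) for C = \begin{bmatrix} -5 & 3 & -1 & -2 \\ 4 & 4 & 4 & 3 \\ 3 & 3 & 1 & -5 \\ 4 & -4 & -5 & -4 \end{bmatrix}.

824

Expand along row 1:
  + (-5) · M_11   where M_11 = det([4 4 3; 3 1 -5; -4 -5 -4]) = -21
  − (3) · M_12   where M_12 = det([4 4 3; 3 1 -5; 4 -5 -4]) = -205
  + (-1) · M_13   where M_13 = det([4 4 3; 3 3 -5; 4 -4 -4]) = -232
  − (-2) · M_14   where M_14 = det([4 4 4; 3 3 1; 4 -4 -5]) = -64
det = (+1)·(-5)·(-21) + (-1)·(3)·(-205) + (+1)·(-1)·(-232) + (-1)·(-2)·(-64) = 824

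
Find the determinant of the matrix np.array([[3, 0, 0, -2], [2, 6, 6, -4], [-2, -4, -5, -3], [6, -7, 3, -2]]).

The determinant is 1120.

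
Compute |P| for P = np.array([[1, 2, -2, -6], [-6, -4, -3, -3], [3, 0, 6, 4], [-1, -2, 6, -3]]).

|P| = 178

Expand along row 3 (it has 1 zero):
  + (3) · M_31   where M_31 = det([2 -2 -6; -4 -3 -3; -2 6 -3]) = 246
  + (6) · M_33   where M_33 = det([1 2 -6; -6 -4 -3; -1 -2 -3]) = -72
  − (4) · M_34   where M_34 = det([1 2 -2; -6 -4 -3; -1 -2 6]) = 32
det = (+1)·(3)·(246) + (+1)·(6)·(-72) + (-1)·(4)·(32) = 178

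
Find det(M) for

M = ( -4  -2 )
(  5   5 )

det(M) = (-4)·5 − (-2)·5 = -20 − (-10) = -10

-10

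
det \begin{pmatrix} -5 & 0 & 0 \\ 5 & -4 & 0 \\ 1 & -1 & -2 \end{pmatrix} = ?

The determinant is -40.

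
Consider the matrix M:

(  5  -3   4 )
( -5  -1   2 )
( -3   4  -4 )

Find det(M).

Expand along row 1:
  + 5 · |-1 2; 4 -4| = 5·(4 − 8) = -20
  − (-3) · |-5 2; -3 -4| = −(-3)·(20 − (-6)) = 78
  + 4 · |-5 -1; -3 4| = 4·(-20 − 3) = -92
Sum: (-20) + (78) + (-92) = -34

|M| = -34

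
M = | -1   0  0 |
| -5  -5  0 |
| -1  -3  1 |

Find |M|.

det(M) = 5

M is lower triangular, so det(M) is the product of the diagonal entries:
det = (-1) · (-5) · (1) = 5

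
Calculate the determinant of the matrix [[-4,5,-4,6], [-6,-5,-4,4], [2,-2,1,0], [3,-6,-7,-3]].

1340

Expand along row 3 (it has 1 zero):
  + (2) · M_31   where M_31 = det([5 -4 6; -5 -4 4; -6 -7 -3]) = 422
  − (-2) · M_32   where M_32 = det([-4 -4 6; -6 -4 4; 3 -7 -3]) = 188
  + (1) · M_33   where M_33 = det([-4 5 6; -6 -5 4; 3 -6 -3]) = 120
det = (+1)·(2)·(422) + (-1)·(-2)·(188) + (+1)·(1)·(120) = 1340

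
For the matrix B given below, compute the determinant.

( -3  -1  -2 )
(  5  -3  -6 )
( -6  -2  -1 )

42

Expand along column 1:
  + (-3) · |-3 -6; -2 -1| = (-3)·(3 − 12) = 27
  − 5 · |-1 -2; -2 -1| = −5·(1 − 4) = 15
  + (-6) · |-1 -2; -3 -6| = (-6)·(6 − 6) = 0
Sum: (27) + (15) + (0) = 42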